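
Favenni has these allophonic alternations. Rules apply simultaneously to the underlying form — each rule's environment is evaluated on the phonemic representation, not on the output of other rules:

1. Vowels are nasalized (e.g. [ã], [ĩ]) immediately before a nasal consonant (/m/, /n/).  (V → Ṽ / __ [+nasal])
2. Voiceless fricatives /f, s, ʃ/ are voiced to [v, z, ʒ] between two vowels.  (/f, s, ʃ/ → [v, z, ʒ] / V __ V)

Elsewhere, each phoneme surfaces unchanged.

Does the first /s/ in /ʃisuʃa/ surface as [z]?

Yes

/s/ (between /i/ and /u/): between two vowels, so rule 2 applies → [z].
The actual realization is [z], which matches [z].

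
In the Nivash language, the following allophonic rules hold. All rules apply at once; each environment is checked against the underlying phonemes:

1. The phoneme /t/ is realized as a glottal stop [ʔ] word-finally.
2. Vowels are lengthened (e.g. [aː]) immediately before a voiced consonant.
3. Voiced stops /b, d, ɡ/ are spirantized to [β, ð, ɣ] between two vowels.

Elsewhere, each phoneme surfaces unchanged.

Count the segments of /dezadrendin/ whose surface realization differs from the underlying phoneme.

Segments that undergo a rule: /e/ → [eː] (rule 2); /a/ → [aː] (rule 2); /e/ → [eː] (rule 2); /i/ → [iː] (rule 2).
All other segments surface unchanged.

4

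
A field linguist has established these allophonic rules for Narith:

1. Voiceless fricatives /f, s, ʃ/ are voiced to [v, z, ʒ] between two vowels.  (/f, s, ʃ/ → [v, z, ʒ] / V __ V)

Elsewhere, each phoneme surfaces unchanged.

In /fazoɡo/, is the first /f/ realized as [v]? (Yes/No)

No

/f/ (word-initial) fails the environment for rule 1, so it stays [f].
The actual realization is [f], not [v].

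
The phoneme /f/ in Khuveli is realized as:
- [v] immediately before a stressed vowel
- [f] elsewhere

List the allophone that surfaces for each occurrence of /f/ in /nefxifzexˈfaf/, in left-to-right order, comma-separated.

Occurrence 1 (position 3): no conditioning environment matches → elsewhere allophone [f].
Occurrence 2 (position 6): no conditioning environment matches → elsewhere allophone [f].
Occurrence 3 (position 10): immediately before a stressed vowel → [v].
Occurrence 4 (position 12): no conditioning environment matches → elsewhere allophone [f].

[f], [f], [v], [f]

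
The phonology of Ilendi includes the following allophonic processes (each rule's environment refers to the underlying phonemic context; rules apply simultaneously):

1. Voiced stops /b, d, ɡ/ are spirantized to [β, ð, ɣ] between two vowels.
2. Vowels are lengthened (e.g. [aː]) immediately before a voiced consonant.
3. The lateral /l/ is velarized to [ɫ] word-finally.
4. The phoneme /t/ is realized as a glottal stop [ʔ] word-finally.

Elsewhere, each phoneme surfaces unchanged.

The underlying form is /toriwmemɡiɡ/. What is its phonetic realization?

/t/ (word-initial) fails the environment for rule 4, so it stays [t].
/o/ — between /t/ and /r/, before a voiced consonant — surfaces as [oː] (rule 2).
/r/ (between /o/ and /i/): no rule targets it → [r].
/i/ (between /r/ and /w/): before a voiced consonant, so rule 2 applies → [iː].
/w/ — not in any rule's target class → [w].
/m/ (between /w/ and /e/): no rule targets it → [m].
/e/ — between /m/ and /m/, before a voiced consonant — surfaces as [eː] (rule 2).
/m/ — not in any rule's target class → [m].
/ɡ/ (between /m/ and /i/) fails the environment for rule 1, so it stays [ɡ].
/i/ (between /ɡ/ and /ɡ/): before a voiced consonant, so rule 2 applies → [iː].
/ɡ/ (word-final): rule 1 targets it, but not between two vowels → unchanged [ɡ].

[toːriːwmeːmɡiːɡ]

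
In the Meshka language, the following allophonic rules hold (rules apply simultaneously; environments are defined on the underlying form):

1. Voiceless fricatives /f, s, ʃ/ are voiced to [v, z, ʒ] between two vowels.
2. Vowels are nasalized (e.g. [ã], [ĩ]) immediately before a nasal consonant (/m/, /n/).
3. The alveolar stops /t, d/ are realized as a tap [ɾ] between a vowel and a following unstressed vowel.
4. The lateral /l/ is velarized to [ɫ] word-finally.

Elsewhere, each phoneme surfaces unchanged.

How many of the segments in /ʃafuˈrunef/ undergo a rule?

Segments that undergo a rule: /f/ → [v] (rule 1); /u/ → [ũ] (rule 2).
All other segments surface unchanged.

2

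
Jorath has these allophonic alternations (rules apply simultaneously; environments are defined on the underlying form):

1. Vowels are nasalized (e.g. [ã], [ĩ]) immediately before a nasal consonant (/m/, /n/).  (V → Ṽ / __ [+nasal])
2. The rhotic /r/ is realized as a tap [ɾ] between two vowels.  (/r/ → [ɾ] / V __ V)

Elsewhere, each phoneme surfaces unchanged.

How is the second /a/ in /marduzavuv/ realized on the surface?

/a/ — between /z/ and /v/; rule 1 does not apply here → [a].

[a]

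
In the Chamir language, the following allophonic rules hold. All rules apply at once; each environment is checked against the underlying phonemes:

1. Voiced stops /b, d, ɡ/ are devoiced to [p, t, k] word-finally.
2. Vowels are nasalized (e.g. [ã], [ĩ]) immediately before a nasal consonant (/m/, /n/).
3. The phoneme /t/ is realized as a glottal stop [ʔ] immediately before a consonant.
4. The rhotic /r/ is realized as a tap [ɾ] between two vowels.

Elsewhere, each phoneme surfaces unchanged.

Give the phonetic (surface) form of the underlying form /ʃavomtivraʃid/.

[ʃavõmtivraʃit]

/ʃ/ (word-initial): no rule targets it → [ʃ].
/a/ (between /ʃ/ and /v/): rule 2 targets it, but not before a nasal consonant → unchanged [a].
/v/ — not in any rule's target class → [v].
/o/ (between /v/ and /m/): before a nasal consonant, so rule 2 applies → [õ].
/m/ (between /o/ and /t/) is unaffected → [m].
/t/ (between /m/ and /i/) fails the environment for rule 3, so it stays [t].
/i/ (between /t/ and /v/) fails the environment for rule 2, so it stays [i].
/v/ (between /i/ and /r/): no rule targets it → [v].
/r/ (between /v/ and /a/): rule 4 targets it, but not between two vowels → unchanged [r].
/a/ (between /r/ and /ʃ/) fails the environment for rule 2, so it stays [a].
/ʃ/ (between /a/ and /i/) is unaffected → [ʃ].
/i/ (between /ʃ/ and /d/): rule 2 targets it, but not before a nasal consonant → unchanged [i].
/d/ (word-final) occurs word-finally → [t] by rule 1.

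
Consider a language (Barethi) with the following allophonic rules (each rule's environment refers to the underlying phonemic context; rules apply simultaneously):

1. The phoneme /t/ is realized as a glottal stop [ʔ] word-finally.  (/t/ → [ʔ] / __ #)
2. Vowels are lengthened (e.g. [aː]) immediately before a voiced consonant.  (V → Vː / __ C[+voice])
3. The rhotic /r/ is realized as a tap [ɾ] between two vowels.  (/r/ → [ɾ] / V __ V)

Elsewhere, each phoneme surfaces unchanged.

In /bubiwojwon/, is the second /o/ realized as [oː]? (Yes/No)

/o/ meets the environment for rule 2 (before a voiced consonant) → [oː].
The actual realization is [oː], which matches [oː].

Yes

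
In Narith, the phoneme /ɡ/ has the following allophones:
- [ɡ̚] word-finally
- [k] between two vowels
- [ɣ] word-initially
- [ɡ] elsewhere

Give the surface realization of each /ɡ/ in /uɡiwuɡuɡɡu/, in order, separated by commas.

[k], [k], [ɡ], [ɡ]

Occurrence 1 (position 2): between two vowels → [k].
Occurrence 2 (position 6): between two vowels → [k].
Occurrence 3 (position 8): no conditioning environment matches → elsewhere allophone [ɡ].
Occurrence 4 (position 9): no conditioning environment matches → elsewhere allophone [ɡ].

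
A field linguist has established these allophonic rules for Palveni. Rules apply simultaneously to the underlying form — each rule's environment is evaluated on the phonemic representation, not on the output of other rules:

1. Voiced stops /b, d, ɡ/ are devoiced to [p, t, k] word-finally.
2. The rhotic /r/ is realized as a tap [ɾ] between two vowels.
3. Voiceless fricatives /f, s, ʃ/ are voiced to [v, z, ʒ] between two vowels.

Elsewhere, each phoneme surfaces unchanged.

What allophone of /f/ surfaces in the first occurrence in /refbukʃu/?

[f]

/f/ (between /e/ and /b/) is in the target of rule 3 but the environment (between two vowels) is not met → [f].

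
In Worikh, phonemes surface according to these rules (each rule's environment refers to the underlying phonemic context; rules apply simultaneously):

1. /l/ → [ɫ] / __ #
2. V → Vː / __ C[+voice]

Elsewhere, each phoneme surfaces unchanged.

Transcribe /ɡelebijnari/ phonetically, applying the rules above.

[ɡeːleːbiːjnaːri]

/ɡ/ (word-initial) is unaffected → [ɡ].
/e/ (between /ɡ/ and /l/) occurs before a voiced consonant → [eː] by rule 2.
/l/ (between /e/ and /e/): rule 1 targets it, but not word-finally → unchanged [l].
/e/ (between /l/ and /b/): before a voiced consonant, so rule 2 applies → [eː].
/b/ stays [b].
/i/ (between /b/ and /j/) occurs before a voiced consonant → [iː] by rule 2.
/j/ (between /i/ and /n/) is unaffected → [j].
/n/ (between /j/ and /a/) is unaffected → [n].
/a/ (between /n/ and /r/) occurs before a voiced consonant → [aː] by rule 2.
/r/ stays [r].
/i/ (word-final) fails the environment for rule 2, so it stays [i].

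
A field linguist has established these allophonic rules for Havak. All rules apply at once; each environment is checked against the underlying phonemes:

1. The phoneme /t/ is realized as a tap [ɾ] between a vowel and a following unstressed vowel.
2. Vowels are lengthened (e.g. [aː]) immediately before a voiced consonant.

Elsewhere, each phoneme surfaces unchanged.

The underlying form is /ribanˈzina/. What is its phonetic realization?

/r/ stays [r].
/i/ meets the environment for rule 2 (before a voiced consonant) → [iː].
/b/ — not in any rule's target class → [b].
/a/ (between /b/ and /n/) occurs before a voiced consonant → [aː] by rule 2.
/n/ — not in any rule's target class → [n].
/z/ stays [z].
/i/ — between /z/ and /n/, before a voiced consonant — surfaces as [iː] (rule 2).
/n/ (between /i/ and /a/): no rule targets it → [n].
/a/ — word-final; rule 2 does not apply here → [a].

[riːbaːnˈziːna]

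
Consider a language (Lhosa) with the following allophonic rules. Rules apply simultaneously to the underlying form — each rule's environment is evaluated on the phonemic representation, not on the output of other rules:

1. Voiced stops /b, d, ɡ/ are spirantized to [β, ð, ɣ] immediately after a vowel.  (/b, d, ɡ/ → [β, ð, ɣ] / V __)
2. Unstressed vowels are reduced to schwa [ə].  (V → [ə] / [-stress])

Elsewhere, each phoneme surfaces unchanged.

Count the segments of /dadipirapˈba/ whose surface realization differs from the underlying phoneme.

Segments that undergo a rule: /a/ → [ə] (rule 2); /d/ → [ð] (rule 1); /i/ → [ə] (rule 2); /i/ → [ə] (rule 2); /a/ → [ə] (rule 2).
All other segments surface unchanged.

5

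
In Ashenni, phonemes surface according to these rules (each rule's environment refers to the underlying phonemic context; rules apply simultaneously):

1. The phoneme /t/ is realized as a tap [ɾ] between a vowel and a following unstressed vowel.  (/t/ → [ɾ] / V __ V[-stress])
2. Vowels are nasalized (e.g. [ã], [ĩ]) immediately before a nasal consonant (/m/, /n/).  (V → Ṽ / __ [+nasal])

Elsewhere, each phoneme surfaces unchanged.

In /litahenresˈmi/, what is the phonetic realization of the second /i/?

/i/ (word-final) fails the environment for rule 2, so it stays [i].

[i]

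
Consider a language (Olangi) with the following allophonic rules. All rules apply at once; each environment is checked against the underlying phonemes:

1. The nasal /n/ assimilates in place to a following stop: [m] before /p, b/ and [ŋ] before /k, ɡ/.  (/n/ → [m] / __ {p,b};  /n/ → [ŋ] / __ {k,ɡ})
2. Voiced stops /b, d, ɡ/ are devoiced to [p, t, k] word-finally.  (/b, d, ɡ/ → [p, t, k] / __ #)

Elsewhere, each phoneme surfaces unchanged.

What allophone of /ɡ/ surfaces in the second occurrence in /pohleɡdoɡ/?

[k]

/ɡ/ meets the environment for rule 2 (word-finally) → [k].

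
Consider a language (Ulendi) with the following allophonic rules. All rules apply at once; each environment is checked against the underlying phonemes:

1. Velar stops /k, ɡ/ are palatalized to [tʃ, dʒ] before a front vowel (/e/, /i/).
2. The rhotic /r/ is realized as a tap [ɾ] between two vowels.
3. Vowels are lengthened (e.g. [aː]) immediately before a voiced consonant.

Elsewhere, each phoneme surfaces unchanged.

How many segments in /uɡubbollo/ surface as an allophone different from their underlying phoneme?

Segments that undergo a rule: /u/ → [uː] (rule 3); /u/ → [uː] (rule 3); /o/ → [oː] (rule 3).
All other segments surface unchanged.

3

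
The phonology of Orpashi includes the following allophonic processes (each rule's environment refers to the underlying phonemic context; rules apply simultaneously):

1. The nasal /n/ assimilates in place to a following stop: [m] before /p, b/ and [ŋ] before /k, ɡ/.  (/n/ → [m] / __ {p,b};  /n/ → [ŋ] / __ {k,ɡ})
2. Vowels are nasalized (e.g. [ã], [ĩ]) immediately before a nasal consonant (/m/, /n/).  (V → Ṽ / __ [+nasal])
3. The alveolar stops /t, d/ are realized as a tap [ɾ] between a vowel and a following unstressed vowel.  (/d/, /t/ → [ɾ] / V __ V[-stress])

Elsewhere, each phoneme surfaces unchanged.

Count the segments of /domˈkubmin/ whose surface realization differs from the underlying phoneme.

Segments that undergo a rule: /o/ → [õ] (rule 2); /i/ → [ĩ] (rule 2).
All other segments surface unchanged.

2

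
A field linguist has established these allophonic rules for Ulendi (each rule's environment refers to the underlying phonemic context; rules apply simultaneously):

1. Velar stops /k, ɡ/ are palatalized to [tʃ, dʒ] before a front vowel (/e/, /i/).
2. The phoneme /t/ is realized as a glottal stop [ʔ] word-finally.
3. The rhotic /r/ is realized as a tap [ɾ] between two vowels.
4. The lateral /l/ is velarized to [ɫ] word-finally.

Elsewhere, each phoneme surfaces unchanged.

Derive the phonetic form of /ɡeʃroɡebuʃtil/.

[dʒeʃrodʒebuʃtiɫ]

/ɡ/ — word-initial, before a front vowel — surfaces as [dʒ] (rule 1).
/e/ stays [e].
/ʃ/ (between /e/ and /r/) is unaffected → [ʃ].
/r/ (between /ʃ/ and /o/) fails the environment for rule 3, so it stays [r].
/o/ stays [o].
Rule 1 applies to /ɡ/ (between /o/ and /e/: before a front vowel) → [dʒ].
/e/ (between /ɡ/ and /b/): no rule targets it → [e].
/b/ (between /e/ and /u/): no rule targets it → [b].
/u/ stays [u].
/ʃ/ (between /u/ and /t/): no rule targets it → [ʃ].
/t/ (between /ʃ/ and /i/): rule 2 targets it, but not word-finally → unchanged [t].
/i/ — not in any rule's target class → [i].
/l/ (word-final) occurs word-finally → [ɫ] by rule 4.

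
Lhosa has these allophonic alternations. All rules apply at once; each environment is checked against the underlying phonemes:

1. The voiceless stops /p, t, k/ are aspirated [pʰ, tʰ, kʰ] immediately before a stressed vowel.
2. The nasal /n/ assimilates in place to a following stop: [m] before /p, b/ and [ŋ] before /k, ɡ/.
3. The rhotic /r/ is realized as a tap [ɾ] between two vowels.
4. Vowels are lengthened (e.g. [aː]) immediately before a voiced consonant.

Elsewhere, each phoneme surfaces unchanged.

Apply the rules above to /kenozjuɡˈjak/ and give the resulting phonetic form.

/k/ (word-initial) is in the target of rule 1 but the environment (immediately before a stressed vowel) is not met → [k].
/e/ meets the environment for rule 4 (before a voiced consonant) → [eː].
/n/ (between /e/ and /o/): rule 2 targets it, but not before a labial or velar stop → unchanged [n].
/o/ — between /n/ and /z/, before a voiced consonant — surfaces as [oː] (rule 4).
/u/ (between /j/ and /ɡ/) occurs before a voiced consonant → [uː] by rule 4.
/a/ (between /j/ and /k/) fails the environment for rule 4, so it stays [a].
/k/ (word-final): rule 1 targets it, but not immediately before a stressed vowel → unchanged [k].

[keːnoːzjuːɡˈjak]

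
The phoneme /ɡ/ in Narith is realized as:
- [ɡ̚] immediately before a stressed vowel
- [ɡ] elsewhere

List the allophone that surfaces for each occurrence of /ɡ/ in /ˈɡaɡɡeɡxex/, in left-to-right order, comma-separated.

[ɡ̚], [ɡ], [ɡ], [ɡ]

Occurrence 1 (position 1): immediately before a stressed vowel → [ɡ̚].
Occurrence 2 (position 3): no conditioning environment matches → elsewhere allophone [ɡ].
Occurrence 3 (position 4): no conditioning environment matches → elsewhere allophone [ɡ].
Occurrence 4 (position 6): no conditioning environment matches → elsewhere allophone [ɡ].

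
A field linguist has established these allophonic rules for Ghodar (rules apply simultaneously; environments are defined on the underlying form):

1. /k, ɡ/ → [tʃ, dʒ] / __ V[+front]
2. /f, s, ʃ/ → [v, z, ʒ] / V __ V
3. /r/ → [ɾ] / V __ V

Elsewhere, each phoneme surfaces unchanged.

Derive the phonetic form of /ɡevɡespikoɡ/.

Rule 1 applies to /ɡ/ (word-initial: before a front vowel) → [dʒ].
/ɡ/ — between /v/ and /e/, before a front vowel — surfaces as [dʒ] (rule 1).
/s/ — between /e/ and /p/; rule 2 does not apply here → [s].
/k/ (between /i/ and /o/): rule 1 targets it, but not before a front vowel → unchanged [k].
/ɡ/ (word-final) fails the environment for rule 1, so it stays [ɡ].

[dʒevdʒespikoɡ]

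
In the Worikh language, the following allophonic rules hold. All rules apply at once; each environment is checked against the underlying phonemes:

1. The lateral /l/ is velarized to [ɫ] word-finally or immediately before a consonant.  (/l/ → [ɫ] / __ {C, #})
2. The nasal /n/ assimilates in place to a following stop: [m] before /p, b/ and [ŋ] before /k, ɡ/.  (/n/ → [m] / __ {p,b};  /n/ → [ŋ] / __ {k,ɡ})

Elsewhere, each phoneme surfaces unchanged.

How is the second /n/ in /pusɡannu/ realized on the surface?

[n]

/n/ (between /n/ and /u/): rule 2 targets it, but not before a labial or velar stop → unchanged [n].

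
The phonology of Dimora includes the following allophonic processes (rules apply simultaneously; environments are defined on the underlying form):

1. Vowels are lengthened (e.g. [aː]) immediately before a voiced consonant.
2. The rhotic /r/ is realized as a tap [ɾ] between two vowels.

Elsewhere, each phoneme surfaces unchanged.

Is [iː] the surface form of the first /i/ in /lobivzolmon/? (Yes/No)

/i/ meets the environment for rule 1 (before a voiced consonant) → [iː].
The actual realization is [iː], which matches [iː].

Yes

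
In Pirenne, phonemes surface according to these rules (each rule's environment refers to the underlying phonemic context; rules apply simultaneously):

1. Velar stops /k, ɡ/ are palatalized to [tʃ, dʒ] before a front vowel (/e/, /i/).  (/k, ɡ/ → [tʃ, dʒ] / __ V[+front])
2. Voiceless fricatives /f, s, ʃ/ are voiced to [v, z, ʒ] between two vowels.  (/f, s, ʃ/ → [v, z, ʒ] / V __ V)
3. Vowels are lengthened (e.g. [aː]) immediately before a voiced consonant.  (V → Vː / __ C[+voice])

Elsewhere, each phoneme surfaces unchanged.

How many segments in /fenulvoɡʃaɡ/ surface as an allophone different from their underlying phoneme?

Segments that undergo a rule: /e/ → [eː] (rule 3); /u/ → [uː] (rule 3); /o/ → [oː] (rule 3); /a/ → [aː] (rule 3).
All other segments surface unchanged.

4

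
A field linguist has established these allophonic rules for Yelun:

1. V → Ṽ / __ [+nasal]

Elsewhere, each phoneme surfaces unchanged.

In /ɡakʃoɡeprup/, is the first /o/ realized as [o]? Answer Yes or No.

/o/ (between /ʃ/ and /ɡ/) fails the environment for rule 1, so it stays [o].
The actual realization is [o], which matches [o].

Yes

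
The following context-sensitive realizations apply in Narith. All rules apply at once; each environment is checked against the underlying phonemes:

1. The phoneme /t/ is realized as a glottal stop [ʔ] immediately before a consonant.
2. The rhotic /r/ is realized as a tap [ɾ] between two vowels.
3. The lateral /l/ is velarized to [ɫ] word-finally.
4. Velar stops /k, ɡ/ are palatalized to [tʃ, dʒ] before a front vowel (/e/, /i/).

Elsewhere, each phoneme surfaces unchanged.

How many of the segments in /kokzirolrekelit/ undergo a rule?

2

Segments that undergo a rule: /r/ → [ɾ] (rule 2); /k/ → [tʃ] (rule 4).
All other segments surface unchanged.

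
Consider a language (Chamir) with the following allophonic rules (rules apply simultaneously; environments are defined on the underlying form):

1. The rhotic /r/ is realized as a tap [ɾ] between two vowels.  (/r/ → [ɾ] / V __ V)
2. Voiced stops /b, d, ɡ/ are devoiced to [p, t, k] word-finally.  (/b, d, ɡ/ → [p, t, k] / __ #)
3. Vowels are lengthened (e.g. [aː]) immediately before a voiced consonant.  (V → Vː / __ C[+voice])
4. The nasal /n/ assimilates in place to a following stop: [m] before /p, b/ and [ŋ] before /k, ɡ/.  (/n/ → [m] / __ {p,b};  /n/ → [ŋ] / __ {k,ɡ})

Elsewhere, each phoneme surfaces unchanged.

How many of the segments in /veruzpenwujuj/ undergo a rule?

6

Segments that undergo a rule: /e/ → [eː] (rule 3); /r/ → [ɾ] (rule 1); /u/ → [uː] (rule 3); /e/ → [eː] (rule 3); /u/ → [uː] (rule 3); /u/ → [uː] (rule 3).
All other segments surface unchanged.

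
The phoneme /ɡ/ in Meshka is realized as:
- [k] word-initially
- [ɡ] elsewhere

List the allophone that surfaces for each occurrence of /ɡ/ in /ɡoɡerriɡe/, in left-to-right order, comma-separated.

[k], [ɡ], [ɡ]

Occurrence 1 (position 1): word-initially → [k].
Occurrence 2 (position 3): no conditioning environment matches → elsewhere allophone [ɡ].
Occurrence 3 (position 8): no conditioning environment matches → elsewhere allophone [ɡ].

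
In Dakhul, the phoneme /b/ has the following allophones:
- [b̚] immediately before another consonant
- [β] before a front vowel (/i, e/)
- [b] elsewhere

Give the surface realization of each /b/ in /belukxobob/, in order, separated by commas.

Occurrence 1 (position 1): before a front vowel (/i, e/) → [β].
Occurrence 2 (position 8): no conditioning environment matches → elsewhere allophone [b].
Occurrence 3 (position 10): no conditioning environment matches → elsewhere allophone [b].

[β], [b], [b]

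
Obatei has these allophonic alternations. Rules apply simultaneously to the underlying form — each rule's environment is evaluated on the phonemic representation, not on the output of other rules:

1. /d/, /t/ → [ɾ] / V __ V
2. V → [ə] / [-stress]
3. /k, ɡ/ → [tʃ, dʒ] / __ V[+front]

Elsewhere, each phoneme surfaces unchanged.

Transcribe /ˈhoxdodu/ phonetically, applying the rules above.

/h/ (word-initial): no rule targets it → [h].
/o/ (between /h/ and /x/) is in the target of rule 2 but the environment (in an unstressed syllable) is not met → [o].
/x/ (between /o/ and /d/) is unaffected → [x].
/d/ (between /x/ and /o/): rule 1 targets it, but not between two vowels → unchanged [d].
/o/ (between /d/ and /d/): in an unstressed syllable, so rule 2 applies → [ə].
Rule 1 applies to /d/ (between /o/ and /u/: between two vowels) → [ɾ].
/u/ (word-final) occurs in an unstressed syllable → [ə] by rule 2.

[ˈhoxdəɾə]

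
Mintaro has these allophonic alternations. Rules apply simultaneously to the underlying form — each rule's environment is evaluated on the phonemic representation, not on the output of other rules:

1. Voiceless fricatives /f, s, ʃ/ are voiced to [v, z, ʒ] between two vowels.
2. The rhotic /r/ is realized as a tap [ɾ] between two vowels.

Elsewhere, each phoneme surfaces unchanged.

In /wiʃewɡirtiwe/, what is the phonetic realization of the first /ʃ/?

[ʒ]

Rule 1 applies to /ʃ/ (between /i/ and /e/: between two vowels) → [ʒ].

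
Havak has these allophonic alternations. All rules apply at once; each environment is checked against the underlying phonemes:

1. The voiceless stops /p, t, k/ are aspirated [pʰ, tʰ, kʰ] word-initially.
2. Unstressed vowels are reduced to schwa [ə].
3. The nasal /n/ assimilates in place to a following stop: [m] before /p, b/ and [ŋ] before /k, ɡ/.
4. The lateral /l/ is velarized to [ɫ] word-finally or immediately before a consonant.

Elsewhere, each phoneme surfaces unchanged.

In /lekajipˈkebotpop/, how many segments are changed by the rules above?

Segments that undergo a rule: /e/ → [ə] (rule 2); /a/ → [ə] (rule 2); /i/ → [ə] (rule 2); /o/ → [ə] (rule 2); /o/ → [ə] (rule 2).
All other segments surface unchanged.

5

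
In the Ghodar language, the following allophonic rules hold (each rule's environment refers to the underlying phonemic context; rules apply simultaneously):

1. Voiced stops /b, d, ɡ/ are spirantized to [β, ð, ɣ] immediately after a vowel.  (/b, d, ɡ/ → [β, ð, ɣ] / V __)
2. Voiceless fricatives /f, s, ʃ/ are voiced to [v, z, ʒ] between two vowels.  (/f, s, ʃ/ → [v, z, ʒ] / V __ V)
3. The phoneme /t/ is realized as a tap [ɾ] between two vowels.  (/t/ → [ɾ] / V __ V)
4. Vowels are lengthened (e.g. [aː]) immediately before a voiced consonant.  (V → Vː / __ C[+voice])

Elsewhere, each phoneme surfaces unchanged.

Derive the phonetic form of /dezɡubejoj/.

/d/ (word-initial) fails the environment for rule 1, so it stays [d].
/e/ meets the environment for rule 4 (before a voiced consonant) → [eː].
/ɡ/ (between /z/ and /u/) is in the target of rule 1 but the environment (immediately after a vowel) is not met → [ɡ].
Rule 4 applies to /u/ (between /ɡ/ and /b/: before a voiced consonant) → [uː].
Rule 1 applies to /b/ (between /u/ and /e/: immediately after a vowel) → [β].
Rule 4 applies to /e/ (between /b/ and /j/: before a voiced consonant) → [eː].
/o/ (between /j/ and /j/): before a voiced consonant, so rule 4 applies → [oː].

[deːzɡuːβeːjoːj]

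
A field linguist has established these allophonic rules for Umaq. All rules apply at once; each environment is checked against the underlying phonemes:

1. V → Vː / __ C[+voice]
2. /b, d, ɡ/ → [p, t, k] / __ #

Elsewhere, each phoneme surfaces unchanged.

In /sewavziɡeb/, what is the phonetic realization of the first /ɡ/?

/ɡ/ — between /i/ and /e/; rule 2 does not apply here → [ɡ].

[ɡ]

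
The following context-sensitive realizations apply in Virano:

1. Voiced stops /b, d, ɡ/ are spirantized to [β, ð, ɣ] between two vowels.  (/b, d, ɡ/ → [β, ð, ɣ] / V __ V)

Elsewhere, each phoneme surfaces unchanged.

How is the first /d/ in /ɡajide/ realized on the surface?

/d/ meets the environment for rule 1 (between two vowels) → [ð].

[ð]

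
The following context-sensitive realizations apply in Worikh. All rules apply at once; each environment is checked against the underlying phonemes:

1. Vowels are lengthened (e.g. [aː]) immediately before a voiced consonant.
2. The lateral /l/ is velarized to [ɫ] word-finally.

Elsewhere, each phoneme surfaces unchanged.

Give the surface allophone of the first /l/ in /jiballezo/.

/l/ (between /a/ and /l/): rule 2 targets it, but not word-finally → unchanged [l].

[l]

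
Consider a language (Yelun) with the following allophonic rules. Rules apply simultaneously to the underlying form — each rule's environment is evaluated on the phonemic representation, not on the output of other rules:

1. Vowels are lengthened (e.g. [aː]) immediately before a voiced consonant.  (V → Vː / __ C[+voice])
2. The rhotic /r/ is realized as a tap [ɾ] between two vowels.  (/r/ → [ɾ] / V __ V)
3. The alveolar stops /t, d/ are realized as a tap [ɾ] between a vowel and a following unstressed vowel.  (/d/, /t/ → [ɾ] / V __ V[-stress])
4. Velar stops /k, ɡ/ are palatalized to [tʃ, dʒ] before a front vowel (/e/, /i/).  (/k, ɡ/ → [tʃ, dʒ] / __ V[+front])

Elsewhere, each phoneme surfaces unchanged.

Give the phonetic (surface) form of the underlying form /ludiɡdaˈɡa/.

[luːɾiːɡdaːˈɡa]

/u/ meets the environment for rule 1 (before a voiced consonant) → [uː].
/d/ — between /u/ and /i/, between a vowel and a following unstressed vowel — surfaces as [ɾ] (rule 3).
Rule 1 applies to /i/ (between /d/ and /ɡ/: before a voiced consonant) → [iː].
/ɡ/ (between /i/ and /d/) is in the target of rule 4 but the environment (before a front vowel) is not met → [ɡ].
/d/ (between /ɡ/ and /a/): rule 3 targets it, but not between a vowel and a following unstressed vowel → unchanged [d].
/a/ (between /d/ and /ɡ/): before a voiced consonant, so rule 1 applies → [aː].
/ɡ/ (between /a/ and /a/): rule 4 targets it, but not before a front vowel → unchanged [ɡ].
/a/ (word-final) fails the environment for rule 1, so it stays [a].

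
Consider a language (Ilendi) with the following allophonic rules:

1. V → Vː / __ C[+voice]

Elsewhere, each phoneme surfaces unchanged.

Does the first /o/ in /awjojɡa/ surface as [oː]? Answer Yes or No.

/o/ (between /j/ and /j/): before a voiced consonant, so rule 1 applies → [oː].
The actual realization is [oː], which matches [oː].

Yes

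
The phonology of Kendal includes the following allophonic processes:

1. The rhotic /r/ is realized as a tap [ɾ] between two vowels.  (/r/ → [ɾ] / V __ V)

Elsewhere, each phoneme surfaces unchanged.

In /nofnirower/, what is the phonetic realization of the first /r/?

[ɾ]

/r/ — between /i/ and /o/, between two vowels — surfaces as [ɾ] (rule 1).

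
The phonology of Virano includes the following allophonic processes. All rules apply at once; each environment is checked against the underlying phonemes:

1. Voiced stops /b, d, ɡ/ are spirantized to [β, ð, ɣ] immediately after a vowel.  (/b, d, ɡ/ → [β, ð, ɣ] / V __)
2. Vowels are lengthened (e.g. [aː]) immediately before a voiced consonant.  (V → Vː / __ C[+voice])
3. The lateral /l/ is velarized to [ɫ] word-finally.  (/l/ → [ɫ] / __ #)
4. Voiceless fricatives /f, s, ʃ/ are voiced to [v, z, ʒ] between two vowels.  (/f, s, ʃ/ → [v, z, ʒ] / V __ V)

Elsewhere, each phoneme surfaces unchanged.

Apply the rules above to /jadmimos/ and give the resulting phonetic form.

[jaːðmiːmos]

/j/ — not in any rule's target class → [j].
/a/ — between /j/ and /d/, before a voiced consonant — surfaces as [aː] (rule 2).
/d/ (between /a/ and /m/) occurs immediately after a vowel → [ð] by rule 1.
/m/ — not in any rule's target class → [m].
/i/ (between /m/ and /m/): before a voiced consonant, so rule 2 applies → [iː].
/m/ stays [m].
/o/ (between /m/ and /s/) is in the target of rule 2 but the environment (before a voiced consonant) is not met → [o].
/s/ (word-final): rule 4 targets it, but not between two vowels → unchanged [s].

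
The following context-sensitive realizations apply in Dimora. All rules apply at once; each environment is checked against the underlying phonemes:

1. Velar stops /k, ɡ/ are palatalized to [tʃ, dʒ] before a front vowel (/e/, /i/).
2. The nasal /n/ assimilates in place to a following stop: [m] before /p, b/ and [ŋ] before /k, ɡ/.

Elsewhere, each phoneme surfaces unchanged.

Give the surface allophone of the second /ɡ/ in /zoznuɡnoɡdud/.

[ɡ]

/ɡ/ (between /o/ and /d/): rule 1 targets it, but not before a front vowel → unchanged [ɡ].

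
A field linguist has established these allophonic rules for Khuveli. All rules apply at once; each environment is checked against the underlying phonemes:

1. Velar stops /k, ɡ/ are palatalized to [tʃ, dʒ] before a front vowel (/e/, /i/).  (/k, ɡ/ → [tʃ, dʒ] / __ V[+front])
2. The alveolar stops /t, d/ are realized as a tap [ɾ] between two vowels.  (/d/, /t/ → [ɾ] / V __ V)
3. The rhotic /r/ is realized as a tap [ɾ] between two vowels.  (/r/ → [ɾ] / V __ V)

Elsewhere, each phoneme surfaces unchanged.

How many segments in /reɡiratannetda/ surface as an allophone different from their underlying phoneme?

3

Segments that undergo a rule: /ɡ/ → [dʒ] (rule 1); /r/ → [ɾ] (rule 3); /t/ → [ɾ] (rule 2).
All other segments surface unchanged.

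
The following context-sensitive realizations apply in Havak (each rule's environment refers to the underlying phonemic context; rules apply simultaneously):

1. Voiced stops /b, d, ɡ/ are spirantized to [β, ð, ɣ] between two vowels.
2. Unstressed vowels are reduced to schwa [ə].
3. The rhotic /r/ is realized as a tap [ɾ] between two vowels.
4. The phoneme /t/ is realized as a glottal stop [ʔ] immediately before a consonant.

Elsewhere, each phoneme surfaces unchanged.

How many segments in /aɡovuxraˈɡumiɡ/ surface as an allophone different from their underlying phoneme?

Segments that undergo a rule: /a/ → [ə] (rule 2); /ɡ/ → [ɣ] (rule 1); /o/ → [ə] (rule 2); /u/ → [ə] (rule 2); /a/ → [ə] (rule 2); /ɡ/ → [ɣ] (rule 1); /i/ → [ə] (rule 2).
All other segments surface unchanged.

7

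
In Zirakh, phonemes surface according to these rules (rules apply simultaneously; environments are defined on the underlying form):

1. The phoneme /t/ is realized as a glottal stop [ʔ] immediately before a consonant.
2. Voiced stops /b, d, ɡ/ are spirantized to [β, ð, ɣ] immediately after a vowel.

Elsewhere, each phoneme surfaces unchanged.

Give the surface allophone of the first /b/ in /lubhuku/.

/b/ — between /u/ and /h/, immediately after a vowel — surfaces as [β] (rule 2).

[β]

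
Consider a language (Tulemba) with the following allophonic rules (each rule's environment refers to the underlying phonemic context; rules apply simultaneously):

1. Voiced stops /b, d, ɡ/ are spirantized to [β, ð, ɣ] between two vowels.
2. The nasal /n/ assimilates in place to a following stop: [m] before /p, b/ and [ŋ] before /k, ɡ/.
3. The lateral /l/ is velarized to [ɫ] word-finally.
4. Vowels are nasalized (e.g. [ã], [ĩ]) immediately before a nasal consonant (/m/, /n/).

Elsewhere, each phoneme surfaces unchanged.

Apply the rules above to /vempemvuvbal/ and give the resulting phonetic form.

[vẽmpẽmvuvbaɫ]

/v/ (word-initial) is unaffected → [v].
/e/ (between /v/ and /m/) occurs before a nasal consonant → [ẽ] by rule 4.
/m/ (between /e/ and /p/) is unaffected → [m].
/p/ (between /m/ and /e/) is unaffected → [p].
/e/ (between /p/ and /m/): before a nasal consonant, so rule 4 applies → [ẽ].
/m/ — not in any rule's target class → [m].
/v/ — not in any rule's target class → [v].
/u/ (between /v/ and /v/) fails the environment for rule 4, so it stays [u].
/v/ (between /u/ and /b/): no rule targets it → [v].
/b/ (between /v/ and /a/) is in the target of rule 1 but the environment (between two vowels) is not met → [b].
/a/ (between /b/ and /l/) is in the target of rule 4 but the environment (before a nasal consonant) is not met → [a].
Rule 3 applies to /l/ (word-final: word-finally) → [ɫ].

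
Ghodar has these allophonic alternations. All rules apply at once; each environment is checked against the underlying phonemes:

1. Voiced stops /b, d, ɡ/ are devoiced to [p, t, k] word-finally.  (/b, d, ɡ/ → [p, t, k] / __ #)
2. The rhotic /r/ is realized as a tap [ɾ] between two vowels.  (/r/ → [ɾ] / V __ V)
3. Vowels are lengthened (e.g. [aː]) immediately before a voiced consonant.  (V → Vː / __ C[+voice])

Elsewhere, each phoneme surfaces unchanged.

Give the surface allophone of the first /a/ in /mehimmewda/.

/a/ — word-final; rule 3 does not apply here → [a].

[a]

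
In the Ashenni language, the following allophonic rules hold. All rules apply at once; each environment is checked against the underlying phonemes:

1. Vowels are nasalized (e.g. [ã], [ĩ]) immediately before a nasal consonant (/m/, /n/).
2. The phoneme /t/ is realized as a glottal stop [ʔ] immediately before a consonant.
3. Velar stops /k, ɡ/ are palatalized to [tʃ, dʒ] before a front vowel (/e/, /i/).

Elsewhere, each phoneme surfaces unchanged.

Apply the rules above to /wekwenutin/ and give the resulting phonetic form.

/w/ stays [w].
/e/ (between /w/ and /k/) fails the environment for rule 1, so it stays [e].
/k/ (between /e/ and /w/): rule 3 targets it, but not before a front vowel → unchanged [k].
/w/ (between /k/ and /e/) is unaffected → [w].
Rule 1 applies to /e/ (between /w/ and /n/: before a nasal consonant) → [ẽ].
/n/ stays [n].
/u/ (between /n/ and /t/) is in the target of rule 1 but the environment (before a nasal consonant) is not met → [u].
/t/ (between /u/ and /i/) fails the environment for rule 2, so it stays [t].
/i/ meets the environment for rule 1 (before a nasal consonant) → [ĩ].
/n/ stays [n].

[wekwẽnutĩn]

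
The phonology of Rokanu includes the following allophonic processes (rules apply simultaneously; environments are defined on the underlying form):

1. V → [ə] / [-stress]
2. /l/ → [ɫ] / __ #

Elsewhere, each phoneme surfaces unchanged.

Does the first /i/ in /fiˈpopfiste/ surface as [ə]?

Yes

Rule 1 applies to /i/ (between /f/ and /p/: in an unstressed syllable) → [ə].
The actual realization is [ə], which matches [ə].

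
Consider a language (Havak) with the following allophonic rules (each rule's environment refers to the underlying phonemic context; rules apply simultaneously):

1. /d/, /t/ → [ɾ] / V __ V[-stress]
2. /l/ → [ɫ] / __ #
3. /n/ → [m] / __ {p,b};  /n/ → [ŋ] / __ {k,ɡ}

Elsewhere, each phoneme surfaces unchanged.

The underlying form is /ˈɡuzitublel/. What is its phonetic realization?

[ˈɡuziɾubleɫ]

/t/ meets the environment for rule 1 (between a vowel and a following unstressed vowel) → [ɾ].
/l/ — between /b/ and /e/; rule 2 does not apply here → [l].
/l/ (word-final): word-finally, so rule 2 applies → [ɫ].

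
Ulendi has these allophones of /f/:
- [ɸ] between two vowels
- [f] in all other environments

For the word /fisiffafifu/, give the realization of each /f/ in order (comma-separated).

Occurrence 1 (position 1): no conditioning environment matches → elsewhere allophone [f].
Occurrence 2 (position 5): no conditioning environment matches → elsewhere allophone [f].
Occurrence 3 (position 6): no conditioning environment matches → elsewhere allophone [f].
Occurrence 4 (position 8): between two vowels → [ɸ].
Occurrence 5 (position 10): between two vowels → [ɸ].

[f], [f], [f], [ɸ], [ɸ]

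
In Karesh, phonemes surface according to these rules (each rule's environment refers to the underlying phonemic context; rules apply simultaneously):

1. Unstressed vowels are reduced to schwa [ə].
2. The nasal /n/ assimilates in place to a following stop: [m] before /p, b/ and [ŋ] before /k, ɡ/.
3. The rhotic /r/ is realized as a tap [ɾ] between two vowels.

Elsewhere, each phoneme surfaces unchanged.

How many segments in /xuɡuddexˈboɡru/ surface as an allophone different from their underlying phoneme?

4

Segments that undergo a rule: /u/ → [ə] (rule 1); /u/ → [ə] (rule 1); /e/ → [ə] (rule 1); /u/ → [ə] (rule 1).
All other segments surface unchanged.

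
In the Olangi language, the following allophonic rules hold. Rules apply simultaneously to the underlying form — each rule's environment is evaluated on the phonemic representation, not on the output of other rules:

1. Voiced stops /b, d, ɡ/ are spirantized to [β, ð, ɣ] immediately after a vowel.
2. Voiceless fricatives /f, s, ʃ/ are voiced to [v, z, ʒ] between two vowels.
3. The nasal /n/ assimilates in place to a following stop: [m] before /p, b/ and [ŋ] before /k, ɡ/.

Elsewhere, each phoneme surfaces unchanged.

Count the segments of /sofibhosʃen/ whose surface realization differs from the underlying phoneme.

Segments that undergo a rule: /f/ → [v] (rule 2); /b/ → [β] (rule 1).
All other segments surface unchanged.

2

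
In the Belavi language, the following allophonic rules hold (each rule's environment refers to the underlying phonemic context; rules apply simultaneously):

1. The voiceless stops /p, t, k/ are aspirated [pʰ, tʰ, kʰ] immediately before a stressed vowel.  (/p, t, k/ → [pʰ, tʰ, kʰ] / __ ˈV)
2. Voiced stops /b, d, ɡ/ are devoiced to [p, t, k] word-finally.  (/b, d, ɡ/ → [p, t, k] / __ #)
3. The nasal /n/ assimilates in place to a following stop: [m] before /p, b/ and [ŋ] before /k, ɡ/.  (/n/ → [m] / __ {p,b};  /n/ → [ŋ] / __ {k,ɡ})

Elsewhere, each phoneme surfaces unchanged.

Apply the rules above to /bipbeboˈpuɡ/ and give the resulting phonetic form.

[bipbeboˈpʰuk]

/b/ (word-initial) is in the target of rule 2 but the environment (word-finally) is not met → [b].
/i/ stays [i].
/p/ (between /i/ and /b/) is in the target of rule 1 but the environment (immediately before a stressed vowel) is not met → [p].
/b/ (between /p/ and /e/) fails the environment for rule 2, so it stays [b].
/e/ (between /b/ and /b/): no rule targets it → [e].
/b/ (between /e/ and /o/) fails the environment for rule 2, so it stays [b].
/o/ (between /b/ and /p/): no rule targets it → [o].
/p/ (between /o/ and /u/) occurs immediately before a stressed vowel → [pʰ] by rule 1.
/u/ stays [u].
/ɡ/ meets the environment for rule 2 (word-finally) → [k].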